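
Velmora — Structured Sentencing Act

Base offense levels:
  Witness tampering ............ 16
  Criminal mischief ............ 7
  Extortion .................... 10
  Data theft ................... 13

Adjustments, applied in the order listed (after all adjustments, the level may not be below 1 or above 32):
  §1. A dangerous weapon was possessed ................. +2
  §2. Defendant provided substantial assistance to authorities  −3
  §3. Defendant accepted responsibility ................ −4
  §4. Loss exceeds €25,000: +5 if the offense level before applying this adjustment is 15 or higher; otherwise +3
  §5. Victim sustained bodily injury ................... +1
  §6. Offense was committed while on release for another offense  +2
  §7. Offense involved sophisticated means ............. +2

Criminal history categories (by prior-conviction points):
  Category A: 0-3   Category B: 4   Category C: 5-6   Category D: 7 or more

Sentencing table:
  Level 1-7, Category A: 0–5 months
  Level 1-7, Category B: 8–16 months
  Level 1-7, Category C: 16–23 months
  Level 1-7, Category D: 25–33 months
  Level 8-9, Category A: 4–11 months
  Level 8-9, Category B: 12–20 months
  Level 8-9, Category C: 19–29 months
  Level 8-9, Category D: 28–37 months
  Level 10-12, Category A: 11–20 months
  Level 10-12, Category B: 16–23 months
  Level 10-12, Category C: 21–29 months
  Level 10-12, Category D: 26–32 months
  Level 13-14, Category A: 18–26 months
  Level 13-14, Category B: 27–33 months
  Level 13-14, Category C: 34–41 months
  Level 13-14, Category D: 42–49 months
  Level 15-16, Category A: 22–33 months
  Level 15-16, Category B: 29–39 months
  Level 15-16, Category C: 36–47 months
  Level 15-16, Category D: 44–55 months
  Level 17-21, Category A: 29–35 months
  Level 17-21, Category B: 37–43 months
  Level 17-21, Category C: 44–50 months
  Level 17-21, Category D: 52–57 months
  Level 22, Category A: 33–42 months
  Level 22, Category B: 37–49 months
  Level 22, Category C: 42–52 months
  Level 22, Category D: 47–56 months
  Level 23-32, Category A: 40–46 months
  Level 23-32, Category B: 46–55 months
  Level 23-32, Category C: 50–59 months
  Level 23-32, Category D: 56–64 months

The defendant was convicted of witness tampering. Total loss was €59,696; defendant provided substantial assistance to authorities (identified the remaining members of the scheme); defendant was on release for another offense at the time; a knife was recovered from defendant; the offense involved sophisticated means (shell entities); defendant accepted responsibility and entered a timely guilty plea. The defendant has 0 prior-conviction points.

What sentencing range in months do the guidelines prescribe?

Base offense level for witness tampering: 16.
§1 applies: 16 + 2 = 18.
§2 applies: 18 − 3 = 15.
§3 applies: 15 − 4 = 11.
§4 applies (level before this adjustment is 11 < 15, so +3): 11 + 3 = 14.
§6 applies: 14 + 2 = 16.
§7 applies: 16 + 2 = 18.
Final offense level: 18.
Criminal history: 0 prior points → Category A (0-3).
Level 18 falls in the 17-21 band.
Grid: Level 17-21 × Category A = 29-35 months.

29-35 months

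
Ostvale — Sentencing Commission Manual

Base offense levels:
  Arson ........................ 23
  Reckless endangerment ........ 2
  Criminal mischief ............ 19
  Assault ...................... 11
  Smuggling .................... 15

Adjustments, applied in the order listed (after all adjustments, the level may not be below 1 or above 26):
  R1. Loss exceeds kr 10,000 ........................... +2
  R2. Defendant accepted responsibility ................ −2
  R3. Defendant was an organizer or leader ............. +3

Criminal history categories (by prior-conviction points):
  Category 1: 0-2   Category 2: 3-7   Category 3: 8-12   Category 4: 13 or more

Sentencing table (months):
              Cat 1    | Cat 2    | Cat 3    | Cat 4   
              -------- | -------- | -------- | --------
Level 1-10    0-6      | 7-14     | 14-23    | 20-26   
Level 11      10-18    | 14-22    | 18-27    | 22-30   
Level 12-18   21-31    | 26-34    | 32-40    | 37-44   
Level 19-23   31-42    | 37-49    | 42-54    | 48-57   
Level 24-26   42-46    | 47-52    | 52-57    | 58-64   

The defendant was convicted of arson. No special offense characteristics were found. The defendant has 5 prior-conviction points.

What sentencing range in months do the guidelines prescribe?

Base offense level for arson: 23.
Final offense level: 23.
Criminal history: 5 prior points → Category 2 (3-7).
Level 23 falls in the 19-23 band.
Grid: Level 19-23 × Category 2 = 37-49 months.

37-49 months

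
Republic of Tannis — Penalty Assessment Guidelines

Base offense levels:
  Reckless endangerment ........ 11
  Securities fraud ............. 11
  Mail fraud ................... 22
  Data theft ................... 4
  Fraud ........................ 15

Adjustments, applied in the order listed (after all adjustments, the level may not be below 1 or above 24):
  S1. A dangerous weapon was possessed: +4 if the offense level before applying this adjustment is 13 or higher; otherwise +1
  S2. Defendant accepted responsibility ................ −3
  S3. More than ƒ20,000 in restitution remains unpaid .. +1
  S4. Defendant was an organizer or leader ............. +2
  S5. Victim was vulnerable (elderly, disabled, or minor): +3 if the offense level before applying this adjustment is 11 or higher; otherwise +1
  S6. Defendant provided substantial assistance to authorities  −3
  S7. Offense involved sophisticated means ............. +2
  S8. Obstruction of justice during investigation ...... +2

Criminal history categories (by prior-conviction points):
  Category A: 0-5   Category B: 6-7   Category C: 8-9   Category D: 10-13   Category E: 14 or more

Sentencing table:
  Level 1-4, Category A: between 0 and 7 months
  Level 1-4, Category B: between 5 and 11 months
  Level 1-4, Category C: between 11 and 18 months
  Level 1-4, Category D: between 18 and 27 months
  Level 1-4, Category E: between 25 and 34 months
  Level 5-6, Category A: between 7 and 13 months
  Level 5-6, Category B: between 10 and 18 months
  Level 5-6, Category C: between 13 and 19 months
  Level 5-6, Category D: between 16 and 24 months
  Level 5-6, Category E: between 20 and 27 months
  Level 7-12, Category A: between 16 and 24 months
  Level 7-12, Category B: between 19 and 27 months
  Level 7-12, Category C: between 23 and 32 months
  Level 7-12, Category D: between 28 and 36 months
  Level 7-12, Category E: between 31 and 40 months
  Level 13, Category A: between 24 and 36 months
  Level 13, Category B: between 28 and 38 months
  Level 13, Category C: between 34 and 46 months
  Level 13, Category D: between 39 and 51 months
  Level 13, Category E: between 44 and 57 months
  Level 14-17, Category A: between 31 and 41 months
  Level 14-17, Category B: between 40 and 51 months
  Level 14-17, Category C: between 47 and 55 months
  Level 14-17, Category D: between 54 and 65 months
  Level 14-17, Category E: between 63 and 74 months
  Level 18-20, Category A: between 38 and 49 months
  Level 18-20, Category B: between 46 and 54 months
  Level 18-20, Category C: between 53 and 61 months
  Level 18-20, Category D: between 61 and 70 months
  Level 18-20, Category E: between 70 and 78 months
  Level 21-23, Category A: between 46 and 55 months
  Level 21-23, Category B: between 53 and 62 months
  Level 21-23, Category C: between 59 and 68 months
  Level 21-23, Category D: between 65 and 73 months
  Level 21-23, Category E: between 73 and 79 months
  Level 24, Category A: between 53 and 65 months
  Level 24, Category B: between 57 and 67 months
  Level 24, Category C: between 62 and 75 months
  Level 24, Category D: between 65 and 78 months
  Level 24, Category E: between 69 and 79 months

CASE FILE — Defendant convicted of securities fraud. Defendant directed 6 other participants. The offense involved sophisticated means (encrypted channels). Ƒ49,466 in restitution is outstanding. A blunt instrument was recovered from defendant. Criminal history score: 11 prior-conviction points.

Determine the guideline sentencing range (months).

54-65 months

Base offense level for securities fraud: 11.
S1 applies (level before this adjustment is 11 < 13, so +1): 11 + 1 = 12.
S3 applies: 12 + 1 = 13.
S4 applies: 13 + 2 = 15.
S5 does not apply.
S6 does not apply.
S7 applies: 15 + 2 = 17.
S8 does not apply.
Final offense level: 17.
Criminal history: 11 prior points → Category D (10-13).
Level 17 falls in the 14-17 band.
Grid: Level 14-17 × Category D = 54-65 months.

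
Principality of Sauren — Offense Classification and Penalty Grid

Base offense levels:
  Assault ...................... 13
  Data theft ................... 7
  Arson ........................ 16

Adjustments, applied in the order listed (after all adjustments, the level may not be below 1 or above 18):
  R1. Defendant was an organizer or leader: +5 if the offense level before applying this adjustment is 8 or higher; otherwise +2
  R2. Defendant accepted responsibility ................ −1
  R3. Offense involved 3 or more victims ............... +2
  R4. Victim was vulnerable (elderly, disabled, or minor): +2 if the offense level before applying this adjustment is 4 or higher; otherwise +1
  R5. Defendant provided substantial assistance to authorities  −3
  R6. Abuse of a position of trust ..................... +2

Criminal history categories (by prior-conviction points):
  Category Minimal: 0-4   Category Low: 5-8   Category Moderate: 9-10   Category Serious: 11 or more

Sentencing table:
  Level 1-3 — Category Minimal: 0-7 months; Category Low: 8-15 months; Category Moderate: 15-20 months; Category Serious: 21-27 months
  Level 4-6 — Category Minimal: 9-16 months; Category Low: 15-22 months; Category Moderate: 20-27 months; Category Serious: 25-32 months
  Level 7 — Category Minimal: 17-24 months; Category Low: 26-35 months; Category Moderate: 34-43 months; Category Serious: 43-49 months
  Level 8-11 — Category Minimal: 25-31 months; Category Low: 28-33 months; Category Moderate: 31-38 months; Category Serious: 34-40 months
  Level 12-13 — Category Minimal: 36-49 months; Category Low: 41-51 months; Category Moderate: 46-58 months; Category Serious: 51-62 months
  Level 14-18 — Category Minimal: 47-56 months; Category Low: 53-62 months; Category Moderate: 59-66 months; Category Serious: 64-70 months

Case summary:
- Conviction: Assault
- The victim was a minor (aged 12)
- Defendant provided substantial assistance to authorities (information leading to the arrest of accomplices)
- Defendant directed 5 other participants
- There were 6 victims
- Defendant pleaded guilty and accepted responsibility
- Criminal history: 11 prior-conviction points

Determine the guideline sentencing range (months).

64-70 months

Base offense level for assault: 13.
R1 applies (level before this adjustment is 13 ≥ 8, so +5): 13 + 5 = 18.
R2 applies: 18 − 1 = 17.
R3 applies: 17 + 2 = 19.
R4 applies (level before this adjustment is 19 ≥ 4, so +2): 19 + 2 = 21.
R5 applies: 21 − 3 = 18.
Final offense level: 18.
Criminal history: 11 prior points → Category Serious (11+).
Level 18 falls in the 14-18 band.
Grid: Level 14-18 × Category Serious = 64-70 months.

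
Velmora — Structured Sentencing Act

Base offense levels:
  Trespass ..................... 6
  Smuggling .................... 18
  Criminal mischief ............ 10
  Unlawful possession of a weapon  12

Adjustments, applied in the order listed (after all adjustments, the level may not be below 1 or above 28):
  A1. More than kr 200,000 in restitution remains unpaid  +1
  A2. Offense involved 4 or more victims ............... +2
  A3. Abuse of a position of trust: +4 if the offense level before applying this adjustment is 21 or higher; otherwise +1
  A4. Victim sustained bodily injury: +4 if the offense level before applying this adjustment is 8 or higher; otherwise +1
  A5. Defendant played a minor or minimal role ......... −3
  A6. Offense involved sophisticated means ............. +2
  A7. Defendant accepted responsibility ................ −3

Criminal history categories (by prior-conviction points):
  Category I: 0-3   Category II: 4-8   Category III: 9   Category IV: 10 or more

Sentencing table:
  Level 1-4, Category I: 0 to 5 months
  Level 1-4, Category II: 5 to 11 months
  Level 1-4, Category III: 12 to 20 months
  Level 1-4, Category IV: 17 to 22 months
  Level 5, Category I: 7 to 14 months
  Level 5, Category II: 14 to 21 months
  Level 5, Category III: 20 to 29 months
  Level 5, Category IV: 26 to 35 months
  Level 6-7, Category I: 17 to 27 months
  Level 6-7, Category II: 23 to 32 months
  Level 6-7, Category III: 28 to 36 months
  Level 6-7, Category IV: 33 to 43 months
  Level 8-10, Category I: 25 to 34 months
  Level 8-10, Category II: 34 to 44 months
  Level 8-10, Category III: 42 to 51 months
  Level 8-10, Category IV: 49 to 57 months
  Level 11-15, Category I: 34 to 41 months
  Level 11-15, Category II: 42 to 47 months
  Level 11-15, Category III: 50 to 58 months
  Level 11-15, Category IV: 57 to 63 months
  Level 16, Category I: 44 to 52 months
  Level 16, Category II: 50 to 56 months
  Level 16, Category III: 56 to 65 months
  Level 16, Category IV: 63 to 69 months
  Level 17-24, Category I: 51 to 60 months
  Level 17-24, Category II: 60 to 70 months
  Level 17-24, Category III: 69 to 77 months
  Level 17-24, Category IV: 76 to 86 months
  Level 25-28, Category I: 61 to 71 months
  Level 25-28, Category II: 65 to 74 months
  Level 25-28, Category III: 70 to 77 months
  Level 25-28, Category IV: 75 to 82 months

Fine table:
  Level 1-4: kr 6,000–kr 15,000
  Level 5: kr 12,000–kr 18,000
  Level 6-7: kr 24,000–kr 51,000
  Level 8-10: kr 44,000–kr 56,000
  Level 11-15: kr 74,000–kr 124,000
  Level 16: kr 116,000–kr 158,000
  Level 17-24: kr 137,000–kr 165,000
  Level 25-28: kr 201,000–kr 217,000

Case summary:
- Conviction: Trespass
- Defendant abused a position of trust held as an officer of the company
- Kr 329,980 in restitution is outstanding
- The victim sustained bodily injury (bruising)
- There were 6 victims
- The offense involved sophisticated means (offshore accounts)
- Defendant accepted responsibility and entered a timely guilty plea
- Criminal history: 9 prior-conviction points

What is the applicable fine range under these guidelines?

kr 74,000–kr 124,000

Base offense level for trespass: 6.
A1 applies: 6 + 1 = 7.
A2 applies: 7 + 2 = 9.
A3 applies (level before this adjustment is 9 < 21, so +1): 9 + 1 = 10.
A4 applies (level before this adjustment is 10 ≥ 8, so +4): 10 + 4 = 14.
A5 does not apply.
A6 applies: 14 + 2 = 16.
A7 applies: 16 − 3 = 13.
Final offense level: 13.
Level 13 falls in the 11-15 band.
Fine table: Level 11-15 → kr 74,000–kr 124,000.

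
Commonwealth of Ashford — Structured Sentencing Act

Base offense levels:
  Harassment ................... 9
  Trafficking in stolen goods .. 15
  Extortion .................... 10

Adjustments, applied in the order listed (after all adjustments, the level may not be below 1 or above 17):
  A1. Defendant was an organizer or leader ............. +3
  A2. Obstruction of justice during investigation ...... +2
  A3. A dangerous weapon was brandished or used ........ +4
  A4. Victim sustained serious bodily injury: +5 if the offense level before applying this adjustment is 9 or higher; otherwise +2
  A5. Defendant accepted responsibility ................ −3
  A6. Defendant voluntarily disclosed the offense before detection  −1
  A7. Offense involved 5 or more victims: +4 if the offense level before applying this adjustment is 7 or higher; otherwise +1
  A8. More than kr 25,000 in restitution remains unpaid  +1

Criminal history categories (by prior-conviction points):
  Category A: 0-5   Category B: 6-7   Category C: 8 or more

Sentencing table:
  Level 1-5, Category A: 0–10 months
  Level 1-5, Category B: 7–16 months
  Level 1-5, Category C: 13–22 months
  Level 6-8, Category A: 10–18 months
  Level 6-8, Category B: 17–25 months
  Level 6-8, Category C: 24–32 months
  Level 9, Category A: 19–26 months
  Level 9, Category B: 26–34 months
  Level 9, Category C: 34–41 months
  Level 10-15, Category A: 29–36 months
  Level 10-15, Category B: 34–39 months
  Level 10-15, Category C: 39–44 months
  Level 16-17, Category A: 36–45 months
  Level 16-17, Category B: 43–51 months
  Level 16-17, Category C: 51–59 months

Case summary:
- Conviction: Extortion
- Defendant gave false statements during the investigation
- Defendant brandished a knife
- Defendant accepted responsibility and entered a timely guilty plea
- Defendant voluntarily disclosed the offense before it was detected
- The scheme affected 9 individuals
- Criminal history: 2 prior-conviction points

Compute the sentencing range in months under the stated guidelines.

Base offense level for extortion: 10.
A1 does not apply.
A2 applies: 10 + 2 = 12.
A3 applies: 12 + 4 = 16.
A4 does not apply.
A5 applies: 16 − 3 = 13.
A6 applies: 13 − 1 = 12.
A7 applies (level before this adjustment is 12 ≥ 7, so +4): 12 + 4 = 16.
Final offense level: 16.
Criminal history: 2 prior points → Category A (0-5).
Level 16 falls in the 16-17 band.
Grid: Level 16-17 × Category A = 36-45 months.

36-45 months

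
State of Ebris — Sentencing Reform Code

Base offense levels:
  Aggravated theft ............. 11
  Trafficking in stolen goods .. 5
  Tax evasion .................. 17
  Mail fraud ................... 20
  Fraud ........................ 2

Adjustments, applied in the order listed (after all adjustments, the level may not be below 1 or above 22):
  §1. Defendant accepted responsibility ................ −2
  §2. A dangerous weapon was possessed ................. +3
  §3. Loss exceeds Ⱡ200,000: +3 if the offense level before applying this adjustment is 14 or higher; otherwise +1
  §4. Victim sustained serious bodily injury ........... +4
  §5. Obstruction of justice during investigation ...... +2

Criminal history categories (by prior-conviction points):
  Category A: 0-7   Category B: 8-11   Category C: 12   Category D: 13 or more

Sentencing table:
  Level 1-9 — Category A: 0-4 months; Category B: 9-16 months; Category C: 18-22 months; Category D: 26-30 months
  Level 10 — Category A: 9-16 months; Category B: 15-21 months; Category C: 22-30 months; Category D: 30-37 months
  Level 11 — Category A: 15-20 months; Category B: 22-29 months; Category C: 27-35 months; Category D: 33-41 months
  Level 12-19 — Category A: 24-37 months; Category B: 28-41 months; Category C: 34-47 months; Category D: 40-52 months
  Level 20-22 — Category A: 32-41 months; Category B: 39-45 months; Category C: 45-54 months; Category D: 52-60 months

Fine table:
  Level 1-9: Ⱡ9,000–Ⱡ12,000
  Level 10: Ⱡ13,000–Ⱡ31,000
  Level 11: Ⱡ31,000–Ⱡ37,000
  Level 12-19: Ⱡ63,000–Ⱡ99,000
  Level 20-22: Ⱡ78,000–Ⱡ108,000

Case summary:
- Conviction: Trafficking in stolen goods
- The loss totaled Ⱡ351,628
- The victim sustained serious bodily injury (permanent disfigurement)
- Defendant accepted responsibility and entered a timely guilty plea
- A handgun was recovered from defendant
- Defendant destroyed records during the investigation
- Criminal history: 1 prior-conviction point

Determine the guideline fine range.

Base offense level for trafficking in stolen goods: 5.
§1 applies: 5 − 2 = 3.
§2 applies: 3 + 3 = 6.
§3 applies (level before this adjustment is 6 < 14, so +1): 6 + 1 = 7.
§4 applies: 7 + 4 = 11.
§5 applies: 11 + 2 = 13.
Final offense level: 13.
Level 13 falls in the 12-19 band.
Fine table: Level 12-19 → Ⱡ63,000–Ⱡ99,000.

Ⱡ63,000–Ⱡ99,000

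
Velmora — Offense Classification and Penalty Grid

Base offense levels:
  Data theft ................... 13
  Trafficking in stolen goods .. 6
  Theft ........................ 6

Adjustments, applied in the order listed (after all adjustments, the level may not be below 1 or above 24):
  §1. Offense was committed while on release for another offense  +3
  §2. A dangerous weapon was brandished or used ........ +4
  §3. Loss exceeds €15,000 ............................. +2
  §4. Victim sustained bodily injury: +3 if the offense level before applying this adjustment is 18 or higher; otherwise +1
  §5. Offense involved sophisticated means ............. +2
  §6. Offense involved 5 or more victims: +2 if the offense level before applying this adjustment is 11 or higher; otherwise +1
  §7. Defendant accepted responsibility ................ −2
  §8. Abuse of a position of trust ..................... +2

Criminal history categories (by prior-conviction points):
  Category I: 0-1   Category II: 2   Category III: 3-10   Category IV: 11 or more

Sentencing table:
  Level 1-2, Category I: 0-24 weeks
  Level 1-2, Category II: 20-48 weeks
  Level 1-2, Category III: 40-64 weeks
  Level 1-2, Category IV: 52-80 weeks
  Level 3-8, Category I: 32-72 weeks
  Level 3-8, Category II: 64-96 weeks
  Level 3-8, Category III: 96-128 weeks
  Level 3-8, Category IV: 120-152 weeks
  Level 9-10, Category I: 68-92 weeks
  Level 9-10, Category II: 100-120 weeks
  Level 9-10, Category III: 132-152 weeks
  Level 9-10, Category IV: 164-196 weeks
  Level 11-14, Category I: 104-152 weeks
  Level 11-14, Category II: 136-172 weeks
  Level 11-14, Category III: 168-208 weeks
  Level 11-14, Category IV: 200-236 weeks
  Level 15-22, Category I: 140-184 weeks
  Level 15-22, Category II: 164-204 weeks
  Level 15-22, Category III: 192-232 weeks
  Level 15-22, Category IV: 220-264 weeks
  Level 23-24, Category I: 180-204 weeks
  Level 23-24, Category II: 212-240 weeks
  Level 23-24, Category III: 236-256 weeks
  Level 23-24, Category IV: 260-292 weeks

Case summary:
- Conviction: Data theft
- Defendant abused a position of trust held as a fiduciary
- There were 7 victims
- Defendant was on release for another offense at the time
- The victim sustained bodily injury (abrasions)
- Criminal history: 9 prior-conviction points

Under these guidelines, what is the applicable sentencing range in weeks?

Base offense level for data theft: 13.
§1 applies: 13 + 3 = 16.
§4 applies (level before this adjustment is 16 < 18, so +1): 16 + 1 = 17.
§6 applies (level before this adjustment is 17 ≥ 11, so +2): 17 + 2 = 19.
§8 applies: 19 + 2 = 21.
Final offense level: 21.
Criminal history: 9 prior points → Category III (3-10).
Level 21 falls in the 15-22 band.
Grid: Level 15-22 × Category III = 192-232 weeks.

192-232 weeks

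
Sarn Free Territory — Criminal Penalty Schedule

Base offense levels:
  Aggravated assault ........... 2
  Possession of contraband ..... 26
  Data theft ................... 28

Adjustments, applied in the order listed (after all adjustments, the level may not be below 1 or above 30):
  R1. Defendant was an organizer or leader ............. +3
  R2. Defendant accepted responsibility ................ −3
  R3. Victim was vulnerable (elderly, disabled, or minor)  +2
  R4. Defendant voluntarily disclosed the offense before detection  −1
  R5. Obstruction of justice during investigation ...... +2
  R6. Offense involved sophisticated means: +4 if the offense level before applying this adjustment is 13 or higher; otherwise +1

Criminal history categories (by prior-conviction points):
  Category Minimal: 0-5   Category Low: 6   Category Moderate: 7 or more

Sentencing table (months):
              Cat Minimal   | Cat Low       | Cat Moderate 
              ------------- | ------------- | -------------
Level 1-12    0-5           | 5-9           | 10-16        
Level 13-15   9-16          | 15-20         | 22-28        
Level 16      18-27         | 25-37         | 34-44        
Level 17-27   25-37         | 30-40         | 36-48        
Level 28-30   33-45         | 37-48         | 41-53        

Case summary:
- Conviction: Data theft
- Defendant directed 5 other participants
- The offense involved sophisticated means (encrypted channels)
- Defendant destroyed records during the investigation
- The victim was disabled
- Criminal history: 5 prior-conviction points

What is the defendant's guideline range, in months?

Base offense level for data theft: 28.
R1 applies: 28 + 3 = 31.
R3 applies: 31 + 2 = 33.
R5 applies: 33 + 2 = 35.
R6 applies (level before this adjustment is 35 ≥ 13, so +4): 35 + 4 = 39.
Level 39 exceeds the maximum of 30; capped at 30.
Final offense level: 30.
Criminal history: 5 prior points → Category Minimal (0-5).
Level 30 falls in the 28-30 band.
Grid: Level 28-30 × Category Minimal = 33-45 months.

33-45 months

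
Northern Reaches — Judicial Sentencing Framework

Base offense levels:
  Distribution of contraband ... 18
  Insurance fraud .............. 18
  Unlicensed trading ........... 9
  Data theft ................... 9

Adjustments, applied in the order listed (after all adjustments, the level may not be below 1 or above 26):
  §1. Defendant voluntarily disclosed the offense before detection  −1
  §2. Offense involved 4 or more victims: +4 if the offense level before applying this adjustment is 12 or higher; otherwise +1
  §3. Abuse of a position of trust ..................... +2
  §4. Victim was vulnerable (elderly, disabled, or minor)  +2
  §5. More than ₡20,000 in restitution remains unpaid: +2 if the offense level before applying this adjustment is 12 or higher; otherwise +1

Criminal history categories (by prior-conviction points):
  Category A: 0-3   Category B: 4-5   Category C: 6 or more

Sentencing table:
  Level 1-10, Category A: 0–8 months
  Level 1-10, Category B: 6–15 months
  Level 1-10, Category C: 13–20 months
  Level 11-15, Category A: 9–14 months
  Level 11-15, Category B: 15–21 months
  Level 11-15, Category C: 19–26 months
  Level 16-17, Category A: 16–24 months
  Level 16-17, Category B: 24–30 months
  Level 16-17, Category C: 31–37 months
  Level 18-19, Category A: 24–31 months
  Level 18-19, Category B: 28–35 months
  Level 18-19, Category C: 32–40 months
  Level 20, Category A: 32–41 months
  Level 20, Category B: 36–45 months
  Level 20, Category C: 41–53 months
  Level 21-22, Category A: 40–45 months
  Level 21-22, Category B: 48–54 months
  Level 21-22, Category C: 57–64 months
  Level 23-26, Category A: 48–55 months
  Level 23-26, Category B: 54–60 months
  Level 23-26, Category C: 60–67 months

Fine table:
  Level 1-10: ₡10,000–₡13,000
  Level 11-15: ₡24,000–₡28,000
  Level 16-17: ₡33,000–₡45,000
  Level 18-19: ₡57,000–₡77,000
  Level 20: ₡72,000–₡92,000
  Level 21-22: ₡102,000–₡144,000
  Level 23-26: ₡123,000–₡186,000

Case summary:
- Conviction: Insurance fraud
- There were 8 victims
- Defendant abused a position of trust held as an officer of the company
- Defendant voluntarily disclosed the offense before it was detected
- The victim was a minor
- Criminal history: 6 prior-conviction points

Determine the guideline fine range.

₡123,000–₡186,000

Base offense level for insurance fraud: 18.
§1 applies: 18 − 1 = 17.
§2 applies (level before this adjustment is 17 ≥ 12, so +4): 17 + 4 = 21.
§3 applies: 21 + 2 = 23.
§4 applies: 23 + 2 = 25.
Final offense level: 25.
Level 25 falls in the 23-26 band.
Fine table: Level 23-26 → ₡123,000–₡186,000.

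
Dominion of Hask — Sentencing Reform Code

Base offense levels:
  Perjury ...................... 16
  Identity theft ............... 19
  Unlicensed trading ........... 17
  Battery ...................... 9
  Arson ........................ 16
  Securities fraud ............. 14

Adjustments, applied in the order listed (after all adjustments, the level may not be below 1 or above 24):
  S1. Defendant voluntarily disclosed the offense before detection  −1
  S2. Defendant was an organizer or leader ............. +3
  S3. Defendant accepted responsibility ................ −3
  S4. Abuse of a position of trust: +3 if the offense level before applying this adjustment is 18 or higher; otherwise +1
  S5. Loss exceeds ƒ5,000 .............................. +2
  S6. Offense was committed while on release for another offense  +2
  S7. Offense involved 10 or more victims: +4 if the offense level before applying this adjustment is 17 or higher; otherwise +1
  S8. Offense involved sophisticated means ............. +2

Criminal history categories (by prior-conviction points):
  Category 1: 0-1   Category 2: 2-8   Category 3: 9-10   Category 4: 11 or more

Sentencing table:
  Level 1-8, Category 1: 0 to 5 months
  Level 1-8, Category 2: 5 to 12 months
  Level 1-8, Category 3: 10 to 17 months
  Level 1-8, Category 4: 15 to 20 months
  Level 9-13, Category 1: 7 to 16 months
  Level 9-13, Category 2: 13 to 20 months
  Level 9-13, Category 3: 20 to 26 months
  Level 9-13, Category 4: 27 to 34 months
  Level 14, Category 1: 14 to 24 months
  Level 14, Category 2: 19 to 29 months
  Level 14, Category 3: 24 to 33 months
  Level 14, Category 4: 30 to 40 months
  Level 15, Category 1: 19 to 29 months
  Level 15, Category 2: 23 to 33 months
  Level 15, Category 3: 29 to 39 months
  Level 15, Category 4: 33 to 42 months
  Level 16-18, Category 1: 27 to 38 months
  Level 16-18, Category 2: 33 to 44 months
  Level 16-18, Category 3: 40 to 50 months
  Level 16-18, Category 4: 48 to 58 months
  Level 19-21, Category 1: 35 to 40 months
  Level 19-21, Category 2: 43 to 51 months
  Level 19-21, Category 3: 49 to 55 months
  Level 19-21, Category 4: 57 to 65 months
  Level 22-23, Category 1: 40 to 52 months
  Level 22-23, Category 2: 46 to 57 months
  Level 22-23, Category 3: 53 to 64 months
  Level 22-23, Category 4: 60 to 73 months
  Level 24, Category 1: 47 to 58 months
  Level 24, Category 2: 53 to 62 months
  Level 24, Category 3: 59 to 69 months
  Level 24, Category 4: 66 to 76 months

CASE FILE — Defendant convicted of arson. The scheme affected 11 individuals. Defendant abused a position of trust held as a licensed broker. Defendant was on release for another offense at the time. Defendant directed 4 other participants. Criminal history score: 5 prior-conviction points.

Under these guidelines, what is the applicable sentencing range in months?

53-62 months

Base offense level for arson: 16.
S1 does not apply.
S2 applies: 16 + 3 = 19.
S3 does not apply.
S4 applies (level before this adjustment is 19 ≥ 18, so +3): 19 + 3 = 22.
S6 applies: 22 + 2 = 24.
S7 applies (level before this adjustment is 24 ≥ 17, so +4): 24 + 4 = 28.
Level 28 exceeds the maximum of 24; capped at 24.
Final offense level: 24.
Criminal history: 5 prior points → Category 2 (2-8).
Level 24 falls in the 24 band.
Grid: Level 24 × Category 2 = 53-62 months.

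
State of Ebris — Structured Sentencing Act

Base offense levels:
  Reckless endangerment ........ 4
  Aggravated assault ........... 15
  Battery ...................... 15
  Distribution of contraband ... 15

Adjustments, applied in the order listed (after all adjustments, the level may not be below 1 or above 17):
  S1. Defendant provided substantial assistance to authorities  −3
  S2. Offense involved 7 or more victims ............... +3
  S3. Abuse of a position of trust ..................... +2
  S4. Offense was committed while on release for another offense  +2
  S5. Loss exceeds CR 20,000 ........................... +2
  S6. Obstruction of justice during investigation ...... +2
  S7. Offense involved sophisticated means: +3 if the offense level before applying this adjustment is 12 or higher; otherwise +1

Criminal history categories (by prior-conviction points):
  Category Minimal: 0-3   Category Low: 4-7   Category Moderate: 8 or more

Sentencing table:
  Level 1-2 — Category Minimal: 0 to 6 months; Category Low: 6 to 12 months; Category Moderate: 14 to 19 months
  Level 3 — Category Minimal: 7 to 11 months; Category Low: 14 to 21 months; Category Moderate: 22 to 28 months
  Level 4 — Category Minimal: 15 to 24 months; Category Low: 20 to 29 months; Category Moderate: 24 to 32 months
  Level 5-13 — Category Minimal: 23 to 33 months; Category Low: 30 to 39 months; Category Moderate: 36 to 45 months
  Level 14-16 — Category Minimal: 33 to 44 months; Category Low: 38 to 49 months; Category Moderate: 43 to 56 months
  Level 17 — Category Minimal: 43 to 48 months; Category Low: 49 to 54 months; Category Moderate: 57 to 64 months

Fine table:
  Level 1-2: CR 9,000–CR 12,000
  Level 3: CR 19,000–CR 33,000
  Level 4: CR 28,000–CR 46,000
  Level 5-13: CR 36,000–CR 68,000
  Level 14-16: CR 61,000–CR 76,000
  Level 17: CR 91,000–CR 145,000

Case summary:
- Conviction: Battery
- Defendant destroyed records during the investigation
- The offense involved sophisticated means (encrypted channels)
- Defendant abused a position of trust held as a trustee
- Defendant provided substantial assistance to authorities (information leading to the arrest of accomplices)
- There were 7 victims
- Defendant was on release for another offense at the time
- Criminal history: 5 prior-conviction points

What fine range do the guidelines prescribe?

CR 91,000–CR 145,000

Base offense level for battery: 15.
S1 applies: 15 − 3 = 12.
S2 applies: 12 + 3 = 15.
S3 applies: 15 + 2 = 17.
S4 applies: 17 + 2 = 19.
S6 applies: 19 + 2 = 21.
S7 applies (level before this adjustment is 21 ≥ 12, so +3): 21 + 3 = 24.
Level 24 exceeds the maximum of 17; capped at 17.
Final offense level: 17.
Level 17 falls in the 17 band.
Fine table: Level 17 → CR 91,000–CR 145,000.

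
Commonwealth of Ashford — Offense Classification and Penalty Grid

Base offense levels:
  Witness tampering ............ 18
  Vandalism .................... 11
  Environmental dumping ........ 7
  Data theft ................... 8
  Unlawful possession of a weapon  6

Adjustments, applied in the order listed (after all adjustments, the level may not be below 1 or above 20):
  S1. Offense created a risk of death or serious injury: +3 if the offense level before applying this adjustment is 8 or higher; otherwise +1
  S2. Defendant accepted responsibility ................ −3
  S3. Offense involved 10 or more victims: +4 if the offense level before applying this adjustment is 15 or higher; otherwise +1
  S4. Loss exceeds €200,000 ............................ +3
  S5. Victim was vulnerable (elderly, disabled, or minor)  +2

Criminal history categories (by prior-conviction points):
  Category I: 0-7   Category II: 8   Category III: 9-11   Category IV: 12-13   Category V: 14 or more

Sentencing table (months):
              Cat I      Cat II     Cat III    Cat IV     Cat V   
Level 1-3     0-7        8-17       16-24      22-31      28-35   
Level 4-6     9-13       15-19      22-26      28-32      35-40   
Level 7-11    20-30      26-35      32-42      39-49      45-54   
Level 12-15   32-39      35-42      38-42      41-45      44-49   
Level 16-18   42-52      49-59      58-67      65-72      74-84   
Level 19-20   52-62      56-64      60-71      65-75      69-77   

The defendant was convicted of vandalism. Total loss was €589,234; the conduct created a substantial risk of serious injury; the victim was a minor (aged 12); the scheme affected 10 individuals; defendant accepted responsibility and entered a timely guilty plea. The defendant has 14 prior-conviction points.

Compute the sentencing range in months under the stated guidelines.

Base offense level for vandalism: 11.
S1 applies (level before this adjustment is 11 ≥ 8, so +3): 11 + 3 = 14.
S2 applies: 14 − 3 = 11.
S3 applies (level before this adjustment is 11 < 15, so +1): 11 + 1 = 12.
S4 applies: 12 + 3 = 15.
S5 applies: 15 + 2 = 17.
Final offense level: 17.
Criminal history: 14 prior points → Category V (14+).
Level 17 falls in the 16-18 band.
Grid: Level 16-18 × Category V = 74-84 months.

74-84 months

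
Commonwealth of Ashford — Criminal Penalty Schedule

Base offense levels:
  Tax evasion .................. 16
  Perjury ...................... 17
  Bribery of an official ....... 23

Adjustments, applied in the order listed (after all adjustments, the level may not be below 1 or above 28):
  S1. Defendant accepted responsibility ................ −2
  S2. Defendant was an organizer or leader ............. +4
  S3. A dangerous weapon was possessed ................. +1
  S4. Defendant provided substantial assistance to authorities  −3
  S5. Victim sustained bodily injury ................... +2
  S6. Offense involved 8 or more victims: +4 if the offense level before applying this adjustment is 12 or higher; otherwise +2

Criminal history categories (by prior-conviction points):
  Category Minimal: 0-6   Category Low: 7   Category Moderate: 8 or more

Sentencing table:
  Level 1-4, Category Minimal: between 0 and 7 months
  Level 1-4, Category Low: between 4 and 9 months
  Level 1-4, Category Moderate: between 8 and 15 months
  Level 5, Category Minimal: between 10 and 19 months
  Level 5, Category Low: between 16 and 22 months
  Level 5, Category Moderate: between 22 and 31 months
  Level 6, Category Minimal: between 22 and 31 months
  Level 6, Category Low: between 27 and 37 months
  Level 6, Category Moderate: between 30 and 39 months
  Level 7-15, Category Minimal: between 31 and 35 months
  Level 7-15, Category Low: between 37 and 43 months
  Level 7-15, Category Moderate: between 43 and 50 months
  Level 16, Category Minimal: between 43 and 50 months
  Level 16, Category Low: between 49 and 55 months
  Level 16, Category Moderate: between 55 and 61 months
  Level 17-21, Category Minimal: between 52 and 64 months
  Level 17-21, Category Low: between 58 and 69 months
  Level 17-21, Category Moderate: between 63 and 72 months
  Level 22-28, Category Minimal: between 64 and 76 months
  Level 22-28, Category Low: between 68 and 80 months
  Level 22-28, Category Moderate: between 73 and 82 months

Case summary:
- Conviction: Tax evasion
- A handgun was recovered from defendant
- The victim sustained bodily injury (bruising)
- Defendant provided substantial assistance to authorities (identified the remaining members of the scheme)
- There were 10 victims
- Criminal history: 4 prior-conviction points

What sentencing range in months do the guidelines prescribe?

Base offense level for tax evasion: 16.
S1 does not apply.
S3 applies: 16 + 1 = 17.
S4 applies: 17 − 3 = 14.
S5 applies: 14 + 2 = 16.
S6 applies (level before this adjustment is 16 ≥ 12, so +4): 16 + 4 = 20.
Final offense level: 20.
Criminal history: 4 prior points → Category Minimal (0-6).
Level 20 falls in the 17-21 band.
Grid: Level 17-21 × Category Minimal = 52-64 months.

52-64 months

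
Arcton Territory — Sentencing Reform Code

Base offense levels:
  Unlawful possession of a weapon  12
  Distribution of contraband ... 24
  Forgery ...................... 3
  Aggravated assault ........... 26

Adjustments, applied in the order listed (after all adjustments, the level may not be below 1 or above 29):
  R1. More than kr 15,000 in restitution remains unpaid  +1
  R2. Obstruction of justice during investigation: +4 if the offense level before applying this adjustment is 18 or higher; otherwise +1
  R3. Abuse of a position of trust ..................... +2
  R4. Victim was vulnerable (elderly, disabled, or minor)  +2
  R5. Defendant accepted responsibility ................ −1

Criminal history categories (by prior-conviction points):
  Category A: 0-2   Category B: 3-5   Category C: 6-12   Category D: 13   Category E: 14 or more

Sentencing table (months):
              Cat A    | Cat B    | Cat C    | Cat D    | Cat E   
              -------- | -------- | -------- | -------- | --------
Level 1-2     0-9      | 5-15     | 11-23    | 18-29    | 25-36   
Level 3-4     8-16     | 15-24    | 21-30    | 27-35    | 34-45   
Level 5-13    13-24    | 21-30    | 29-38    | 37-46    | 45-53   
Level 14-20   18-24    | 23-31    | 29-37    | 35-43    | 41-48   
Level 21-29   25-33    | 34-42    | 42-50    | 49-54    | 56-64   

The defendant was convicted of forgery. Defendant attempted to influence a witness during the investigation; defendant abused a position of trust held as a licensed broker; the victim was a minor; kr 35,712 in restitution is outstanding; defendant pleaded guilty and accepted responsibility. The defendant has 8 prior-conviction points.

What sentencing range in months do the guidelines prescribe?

29-38 months

Base offense level for forgery: 3.
R1 applies: 3 + 1 = 4.
R2 applies (level before this adjustment is 4 < 18, so +1): 4 + 1 = 5.
R3 applies: 5 + 2 = 7.
R4 applies: 7 + 2 = 9.
R5 applies: 9 − 1 = 8.
Final offense level: 8.
Criminal history: 8 prior points → Category C (6-12).
Level 8 falls in the 5-13 band.
Grid: Level 5-13 × Category C = 29-38 months.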